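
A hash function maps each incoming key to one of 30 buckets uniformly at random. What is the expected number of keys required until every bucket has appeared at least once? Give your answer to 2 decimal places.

119.85

The wait to go from k to k+1 distinct buckets is geometric with mean 30/(30-k).
E[T] = 30/30 + 30/29 + 30/28 + ... + 30/2 + 30/1 = 30·H_{30}.
H_{30} = 3.995, so E[T] = 119.850.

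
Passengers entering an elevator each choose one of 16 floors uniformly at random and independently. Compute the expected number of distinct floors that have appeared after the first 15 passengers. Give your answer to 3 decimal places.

For each floor, P(seen in 15 passengers) = 1 - (15/16)^15 = 0.6202.
By linearity of expectation, E[distinct seen] = 16·(1 - (15/16)^15) = 9.9230.

9.923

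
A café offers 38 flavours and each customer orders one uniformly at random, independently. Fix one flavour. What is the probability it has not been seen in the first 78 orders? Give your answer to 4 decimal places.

Each order misses the fixed flavour with probability (38-1)/38 = 37/38, independently.
P(still missing after 78) = (37/38)^78 = 0.12491.

0.1249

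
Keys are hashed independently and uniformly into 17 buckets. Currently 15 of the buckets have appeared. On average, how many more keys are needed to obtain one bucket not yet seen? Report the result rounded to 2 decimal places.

The number of keys until the next new bucket is geometric with success probability 2/17, so its mean is 17/2.
E = 17/2 = 8.500.

8.50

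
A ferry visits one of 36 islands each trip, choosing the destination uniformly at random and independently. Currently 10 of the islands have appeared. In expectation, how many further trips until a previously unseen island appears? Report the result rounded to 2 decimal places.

1.38

The number of trips until the next new island is geometric with success probability 26/36, so its mean is 36/26.
E = 36/26 = 1.385.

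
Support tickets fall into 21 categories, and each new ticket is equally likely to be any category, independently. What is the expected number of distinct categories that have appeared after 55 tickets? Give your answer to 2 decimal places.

For each category, P(seen in 55 tickets) = 1 - (20/21)^55 = 0.932.
By linearity of expectation, E[distinct seen] = 21·(1 - (20/21)^55) = 19.565.

19.57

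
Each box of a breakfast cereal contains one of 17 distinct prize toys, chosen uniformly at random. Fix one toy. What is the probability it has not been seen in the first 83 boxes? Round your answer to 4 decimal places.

On each box the fixed toy fails to appear with probability 16/17.
P(still missing after 83) = (16/17)^83 = 0.00653.

0.0065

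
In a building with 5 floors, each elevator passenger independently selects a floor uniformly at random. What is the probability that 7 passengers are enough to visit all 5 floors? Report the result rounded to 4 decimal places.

0.2150

Let A_i be the event that floor i is missing after 7 passengers. By inclusion–exclusion on the A_i,
P(all seen) = Σ_{j=0}^{5} (-1)^j C(5,j)((5-j)/5)^7
= 1.00000 - 1.04858 + 0.27994 - 0.01638 + 0.00006 - 0.00000
= 0.21504.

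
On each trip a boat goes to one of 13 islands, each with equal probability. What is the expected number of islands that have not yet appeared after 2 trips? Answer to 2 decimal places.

For each island, P(unseen after 2) = (12/13)^2 = 0.852.
By linearity of expectation, E[unseen] = 13·(12/13)^2 = 11.077.

11.08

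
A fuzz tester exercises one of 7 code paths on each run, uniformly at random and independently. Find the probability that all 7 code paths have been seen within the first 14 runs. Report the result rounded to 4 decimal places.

0.3666

Let A_i be the event that code path i is missing after 14 runs. By inclusion–exclusion on the A_i,
P(all seen) = Σ_{j=0}^{7} (-1)^j C(7,j)((7-j)/7)^14
= 1.00000 - 0.80880 + 0.18898 - 0.01385 + 0.00025 - 0.00000 + 0.00000 - 0.00000
= 0.36657.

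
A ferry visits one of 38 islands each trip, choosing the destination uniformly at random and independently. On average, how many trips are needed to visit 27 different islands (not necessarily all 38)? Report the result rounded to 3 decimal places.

45.905

Going from k to k+1 distinct takes a geometric number of trips with mean 38/(38-k).
Sum over k = 0,...,26: E = 38/38 + 38/37 + 38/36 + ... + 38/13 + 38/12 = 45.9049.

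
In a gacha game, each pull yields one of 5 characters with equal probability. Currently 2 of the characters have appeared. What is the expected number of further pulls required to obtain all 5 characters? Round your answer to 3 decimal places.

9.167

From k distinct to k+1 distinct takes on average 5/(5-k) pulls.
Sum over k = 2,...,4: E = 5/3 + 5/2 + 5/1 = 9.1667.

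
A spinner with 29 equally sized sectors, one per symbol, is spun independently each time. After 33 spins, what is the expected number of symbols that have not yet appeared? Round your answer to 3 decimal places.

For each symbol, P(unseen after 33) = (28/29)^33 = 0.3141.
By linearity of expectation, E[unseen] = 29·(28/29)^33 = 9.1092.

9.109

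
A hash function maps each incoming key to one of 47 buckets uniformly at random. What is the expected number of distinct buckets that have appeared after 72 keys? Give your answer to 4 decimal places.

37.0088

For each bucket, P(seen in 72 keys) = 1 - (46/47)^72 = 0.78742.
By linearity of expectation, E[distinct seen] = 47·(1 - (46/47)^72) = 37.00884.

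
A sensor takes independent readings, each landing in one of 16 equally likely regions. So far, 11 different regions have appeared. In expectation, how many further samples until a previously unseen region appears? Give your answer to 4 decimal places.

The number of samples until the next new region is geometric with success probability 5/16, so its mean is 16/5.
E = 16/5 = 3.20000.

3.2000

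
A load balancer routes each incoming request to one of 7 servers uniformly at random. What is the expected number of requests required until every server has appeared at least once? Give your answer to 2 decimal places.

Split into phases: going from k distinct to k+1 distinct takes on average 7/(7-k) requests.
E[T] = 7/7 + 7/6 + 7/5 + ... + 7/2 + 7/1 = 7·H_{7}.
H_{7} = 2.593, so E[T] = 18.150.

18.15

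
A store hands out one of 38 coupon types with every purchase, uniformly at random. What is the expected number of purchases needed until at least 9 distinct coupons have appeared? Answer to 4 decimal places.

Going from k to k+1 distinct takes a geometric number of purchases with mean 38/(38-k).
Sum over k = 0,...,8: E = 38/38 + 38/37 + 38/36 + ... + 38/31 + 38/30 = 10.11743.

10.1174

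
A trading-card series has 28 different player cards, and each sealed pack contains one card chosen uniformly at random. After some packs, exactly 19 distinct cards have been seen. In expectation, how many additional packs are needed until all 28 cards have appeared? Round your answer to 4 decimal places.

From k distinct to k+1 distinct takes on average 28/(28-k) packs.
Sum over k = 19,...,27: E = 28/9 + 28/8 + 28/7 + ... + 28/2 + 28/1 = 79.21111.

79.2111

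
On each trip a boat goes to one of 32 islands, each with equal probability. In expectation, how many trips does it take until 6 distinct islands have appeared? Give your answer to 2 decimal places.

6.53

Going from k to k+1 distinct takes a geometric number of trips with mean 32/(32-k).
Sum over k = 0,...,5: E = 32/32 + 32/31 + 32/30 + 32/29 + 32/28 + 32/27 = 6.530.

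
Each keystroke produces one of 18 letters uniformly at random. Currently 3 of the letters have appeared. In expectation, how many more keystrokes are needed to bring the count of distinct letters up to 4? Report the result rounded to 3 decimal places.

With k distinct letters already seen, the next new one takes an expected 18/(18-k) keystrokes.
Only the k = 3 term is needed: E = 18/15 = 1.2000.

1.200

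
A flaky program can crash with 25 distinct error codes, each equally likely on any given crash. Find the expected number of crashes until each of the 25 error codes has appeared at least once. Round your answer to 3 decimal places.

95.399

The wait to go from k to k+1 distinct error codes is geometric with mean 25/(25-k).
E[T] = 25/25 + 25/24 + 25/23 + ... + 25/2 + 25/1 = 25·H_{25}.
H_{25} = 3.8160, so E[T] = 95.3990.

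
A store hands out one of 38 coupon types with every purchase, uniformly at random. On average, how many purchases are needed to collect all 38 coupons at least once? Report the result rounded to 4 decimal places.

Split into phases: going from k distinct to k+1 distinct takes on average 38/(38-k) purchases.
E[T] = 38/38 + 38/37 + 38/36 + ... + 38/2 + 38/1 = 38·H_{38}.
H_{38} = 4.22790, so E[T] = 160.66028.

160.6603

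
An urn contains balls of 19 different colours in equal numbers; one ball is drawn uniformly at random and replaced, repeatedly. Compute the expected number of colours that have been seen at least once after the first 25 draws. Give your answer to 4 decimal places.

14.0827

For each colour, P(seen in 25 draws) = 1 - (18/19)^25 = 0.74120.
By linearity of expectation, E[distinct seen] = 19·(1 - (18/19)^25) = 14.08271.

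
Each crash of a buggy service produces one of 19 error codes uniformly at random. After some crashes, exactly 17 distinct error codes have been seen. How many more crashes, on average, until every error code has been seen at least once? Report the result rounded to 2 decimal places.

28.50

The wait to go from k to k+1 distinct error codes is geometric with mean 19/(19-k).
Sum over k = 17,...,18: E = 19/2 + 19/1 = 28.500.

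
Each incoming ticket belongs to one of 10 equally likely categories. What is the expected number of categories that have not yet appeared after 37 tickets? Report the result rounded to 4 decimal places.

For each category, P(unseen after 37) = (9/10)^37 = 0.02028.
By linearity of expectation, E[unseen] = 10·(9/10)^37 = 0.20276.

0.2028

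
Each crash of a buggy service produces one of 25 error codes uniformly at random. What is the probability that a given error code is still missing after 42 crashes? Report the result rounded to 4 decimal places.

0.1800

On each crash the fixed error code fails to appear with probability 24/25.
P(still missing after 42) = (24/25)^42 = 0.18005.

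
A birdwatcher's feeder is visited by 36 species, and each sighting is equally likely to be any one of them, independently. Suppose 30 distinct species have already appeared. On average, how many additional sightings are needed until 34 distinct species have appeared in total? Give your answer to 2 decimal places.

34.20

With k distinct species already seen, the next new one takes an expected 36/(36-k) sightings.
Sum over k = 30,...,33: E = 36/6 + 36/5 + 36/4 + 36/3 = 34.200.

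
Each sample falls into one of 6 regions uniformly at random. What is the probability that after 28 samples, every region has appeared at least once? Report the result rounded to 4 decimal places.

0.9638

Let A_i be the event that region i is missing after 28 samples. By inclusion–exclusion on the A_i,
P(all seen) = Σ_{j=0}^{6} (-1)^j C(6,j)((6-j)/6)^28
= 1.00000 - 0.03640 + 0.00018 - 0.00000 + 0.00000 - 0.00000 + 0.00000
= 0.96378.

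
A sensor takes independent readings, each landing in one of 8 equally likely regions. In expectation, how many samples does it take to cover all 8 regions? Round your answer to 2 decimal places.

After k distinct regions have appeared, the next sample gives a new one with probability (8-k)/8, so the expected wait for the (k+1)-th is 8/(8-k).
E[T] = 8/8 + 8/7 + 8/6 + ... + 8/2 + 8/1 = 8·H_{8}.
H_{8} = 2.718, so E[T] = 21.743.

21.74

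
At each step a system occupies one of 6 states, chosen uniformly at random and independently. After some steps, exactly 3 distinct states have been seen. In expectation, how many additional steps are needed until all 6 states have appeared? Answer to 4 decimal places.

11.0000

With k distinct states already seen, the next new one takes an expected 6/(6-k) steps.
Sum over k = 3,...,5: E = 6/3 + 6/2 + 6/1 = 11.00000.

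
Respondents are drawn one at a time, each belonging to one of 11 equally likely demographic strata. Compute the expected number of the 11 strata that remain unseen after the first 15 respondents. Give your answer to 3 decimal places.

2.633

For each stratum, P(unseen after 15) = (10/11)^15 = 0.2394.
By linearity of expectation, E[unseen] = 11·(10/11)^15 = 2.6333.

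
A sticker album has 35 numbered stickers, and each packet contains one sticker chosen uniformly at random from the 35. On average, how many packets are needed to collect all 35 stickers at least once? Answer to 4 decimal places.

Split into phases: going from k distinct to k+1 distinct takes on average 35/(35-k) packets.
E[T] = 35/35 + 35/34 + 35/33 + ... + 35/2 + 35/1 = 35·H_{35}.
H_{35} = 4.14678, so E[T] = 145.13735.

145.1373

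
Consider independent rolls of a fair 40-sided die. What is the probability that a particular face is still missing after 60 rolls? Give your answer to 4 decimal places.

Each roll misses the fixed face with probability (40-1)/40 = 39/40, independently.
P(still missing after 60) = (39/40)^60 = 0.21892.

0.2189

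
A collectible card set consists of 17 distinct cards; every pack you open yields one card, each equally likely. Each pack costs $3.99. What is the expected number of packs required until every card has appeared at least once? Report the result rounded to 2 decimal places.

58.47

The wait to go from k to k+1 distinct cards is geometric with mean 17/(17-k).
E[T] = 17/17 + 17/16 + 17/15 + ... + 17/2 + 17/1 = 17·H_{17}.
H_{17} = 3.440, so E[T] = 58.472.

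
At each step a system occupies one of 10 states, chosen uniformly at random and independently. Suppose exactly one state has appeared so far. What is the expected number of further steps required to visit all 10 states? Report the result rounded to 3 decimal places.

28.290

From k distinct to k+1 distinct takes on average 10/(10-k) steps.
Sum over k = 1,...,9: E = 10/9 + 10/8 + 10/7 + ... + 10/2 + 10/1 = 28.2897.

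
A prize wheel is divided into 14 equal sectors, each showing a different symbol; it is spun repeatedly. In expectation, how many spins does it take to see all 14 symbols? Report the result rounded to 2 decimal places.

The wait to go from k to k+1 distinct symbols is geometric with mean 14/(14-k).
E[T] = 14/14 + 14/13 + 14/12 + ... + 14/2 + 14/1 = 14·H_{14}.
H_{14} = 3.252, so E[T] = 45.522.

45.52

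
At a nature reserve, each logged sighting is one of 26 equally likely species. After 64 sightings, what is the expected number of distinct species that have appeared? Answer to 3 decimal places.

For each species, P(seen in 64 sightings) = 1 - (25/26)^64 = 0.9187.
By linearity of expectation, E[distinct seen] = 26·(1 - (25/26)^64) = 23.8873.

23.887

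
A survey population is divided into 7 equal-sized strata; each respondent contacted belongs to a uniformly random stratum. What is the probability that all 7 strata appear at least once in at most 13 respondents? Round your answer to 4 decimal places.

0.2973

By inclusion–exclusion over which strata are missing,
P(all seen) = Σ_{j=0}^{7} (-1)^j C(7,j)((7-j)/7)^13
= 1.00000 - 0.94360 + 0.26458 - 0.02424 + 0.00058 - 0.00000 + 0.00000 - 0.00000
= 0.29731.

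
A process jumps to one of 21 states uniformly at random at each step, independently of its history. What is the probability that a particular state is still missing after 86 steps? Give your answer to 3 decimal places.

0.015

Each step misses the fixed state with probability (21-1)/21 = 20/21, independently.
P(still missing after 86) = (20/21)^86 = 0.0151.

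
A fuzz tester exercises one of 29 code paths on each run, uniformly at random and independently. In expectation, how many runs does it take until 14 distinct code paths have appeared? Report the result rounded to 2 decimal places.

Going from k to k+1 distinct takes a geometric number of runs with mean 29/(29-k).
Sum over k = 0,...,13: E = 29/29 + 29/28 + 29/27 + ... + 29/17 + 29/16 = 18.659.

18.66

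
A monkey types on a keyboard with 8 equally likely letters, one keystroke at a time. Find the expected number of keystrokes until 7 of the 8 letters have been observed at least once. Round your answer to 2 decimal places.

Going from k to k+1 distinct takes a geometric number of keystrokes with mean 8/(8-k).
Sum over k = 0,...,6: E = 8/8 + 8/7 + 8/6 + ... + 8/3 + 8/2 = 13.743.

13.74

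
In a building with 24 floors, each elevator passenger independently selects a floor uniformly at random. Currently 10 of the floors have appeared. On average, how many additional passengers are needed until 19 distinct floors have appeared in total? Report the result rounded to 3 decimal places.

23.237

With k distinct floors already seen, the next new one takes an expected 24/(24-k) passengers.
Sum over k = 10,...,18: E = 24/14 + 24/13 + 24/12 + ... + 24/7 + 24/6 = 23.2375.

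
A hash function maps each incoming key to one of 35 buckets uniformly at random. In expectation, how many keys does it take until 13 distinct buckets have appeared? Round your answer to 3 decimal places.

Going from k to k+1 distinct takes a geometric number of keys with mean 35/(35-k).
Sum over k = 0,...,12: E = 35/35 + 35/34 + 35/33 + ... + 35/24 + 35/23 = 15.9589.

15.959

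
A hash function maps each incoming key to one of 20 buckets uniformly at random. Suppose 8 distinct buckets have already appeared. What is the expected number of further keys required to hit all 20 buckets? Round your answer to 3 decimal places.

62.064

The wait to go from k to k+1 distinct buckets is geometric with mean 20/(20-k).
Sum over k = 8,...,19: E = 20/12 + 20/11 + 20/10 + ... + 20/2 + 20/1 = 62.0642.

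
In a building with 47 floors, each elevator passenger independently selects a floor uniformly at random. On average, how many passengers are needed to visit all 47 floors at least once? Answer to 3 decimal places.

Split into phases: going from k distinct to k+1 distinct takes on average 47/(47-k) passengers.
E[T] = 47/47 + 47/46 + 47/45 + ... + 47/2 + 47/1 = 47·H_{47}.
H_{47} = 4.4380, so E[T] = 208.5843.

208.584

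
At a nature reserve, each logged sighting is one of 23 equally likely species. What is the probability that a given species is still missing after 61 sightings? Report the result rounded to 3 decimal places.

Each sighting misses the fixed species with probability (23-1)/23 = 22/23, independently.
P(still missing after 61) = (22/23)^61 = 0.0664.

0.066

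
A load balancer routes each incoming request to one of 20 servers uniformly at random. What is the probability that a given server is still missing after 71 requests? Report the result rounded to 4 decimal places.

On each request the fixed server fails to appear with probability 19/20.
P(still missing after 71) = (19/20)^71 = 0.02620.

0.0262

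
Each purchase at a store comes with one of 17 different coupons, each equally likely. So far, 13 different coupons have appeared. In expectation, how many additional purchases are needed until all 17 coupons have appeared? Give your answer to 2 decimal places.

35.42

From k distinct to k+1 distinct takes on average 17/(17-k) purchases.
Sum over k = 13,...,16: E = 17/4 + 17/3 + 17/2 + 17/1 = 35.417.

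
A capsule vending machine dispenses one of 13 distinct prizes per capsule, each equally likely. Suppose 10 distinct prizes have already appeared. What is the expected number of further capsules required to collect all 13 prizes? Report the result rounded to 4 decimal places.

23.8333

With k distinct prizes already seen, the next new one takes an expected 13/(13-k) capsules.
Sum over k = 10,...,12: E = 13/3 + 13/2 + 13/1 = 23.83333.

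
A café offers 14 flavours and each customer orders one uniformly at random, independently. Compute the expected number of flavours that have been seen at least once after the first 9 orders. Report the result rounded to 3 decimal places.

For each flavour, P(seen in 9 orders) = 1 - (13/14)^9 = 0.4867.
By linearity of expectation, E[distinct seen] = 14·(1 - (13/14)^9) = 6.8144.

6.814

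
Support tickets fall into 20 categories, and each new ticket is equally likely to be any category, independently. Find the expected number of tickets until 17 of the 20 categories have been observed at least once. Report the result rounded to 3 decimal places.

Going from k to k+1 distinct takes a geometric number of tickets with mean 20/(20-k).
Sum over k = 0,...,16: E = 20/20 + 20/19 + 20/18 + ... + 20/5 + 20/4 = 35.2881.

35.288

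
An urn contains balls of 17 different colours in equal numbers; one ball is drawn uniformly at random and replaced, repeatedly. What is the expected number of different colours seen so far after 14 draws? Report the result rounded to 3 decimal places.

For each colour, P(seen in 14 draws) = 1 - (16/17)^14 = 0.5720.
By linearity of expectation, E[distinct seen] = 17·(1 - (16/17)^14) = 9.7248.

9.725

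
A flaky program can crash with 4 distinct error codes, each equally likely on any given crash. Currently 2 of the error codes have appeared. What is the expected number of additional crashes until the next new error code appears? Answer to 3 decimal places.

The number of crashes until the next new error code is geometric with success probability 2/4, so its mean is 4/2.
E = 4/2 = 2.0000.

2.000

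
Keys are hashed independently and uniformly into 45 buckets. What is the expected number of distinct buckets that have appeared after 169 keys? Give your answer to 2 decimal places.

43.99

For each bucket, P(seen in 169 keys) = 1 - (44/45)^169 = 0.978.
By linearity of expectation, E[distinct seen] = 45·(1 - (44/45)^169) = 43.991.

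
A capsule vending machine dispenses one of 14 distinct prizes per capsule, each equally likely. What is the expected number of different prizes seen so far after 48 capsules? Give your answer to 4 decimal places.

For each prize, P(seen in 48 capsules) = 1 - (13/14)^48 = 0.97148.
By linearity of expectation, E[distinct seen] = 14·(1 - (13/14)^48) = 13.60073.

13.6007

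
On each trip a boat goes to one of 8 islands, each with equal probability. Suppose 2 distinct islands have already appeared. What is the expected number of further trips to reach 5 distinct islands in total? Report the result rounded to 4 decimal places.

4.9333

With k distinct islands already seen, the next new one takes an expected 8/(8-k) trips.
Sum over k = 2,...,4: E = 8/6 + 8/5 + 8/4 = 4.93333.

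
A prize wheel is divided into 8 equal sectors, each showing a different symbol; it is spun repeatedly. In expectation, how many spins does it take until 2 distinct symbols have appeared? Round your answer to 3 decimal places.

2.143

Going from k to k+1 distinct takes a geometric number of spins with mean 8/(8-k).
Sum over k = 0,...,1: E = 8/8 + 8/7 = 2.1429.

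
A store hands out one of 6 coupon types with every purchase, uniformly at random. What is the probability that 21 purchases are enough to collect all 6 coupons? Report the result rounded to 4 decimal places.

Let A_i be the event that coupon i is missing after 21 purchases. By inclusion–exclusion on the A_i,
P(all seen) = Σ_{j=0}^{6} (-1)^j C(6,j)((6-j)/6)^21
= 1.00000 - 0.13042 + 0.00301 - 0.00001 + 0.00000 - 0.00000 + 0.00000
= 0.87258.

0.8726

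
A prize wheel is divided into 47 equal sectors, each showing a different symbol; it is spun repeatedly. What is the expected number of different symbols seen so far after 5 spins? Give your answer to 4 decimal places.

For each symbol, P(seen in 5 spins) = 1 - (46/47)^5 = 0.10195.
By linearity of expectation, E[distinct seen] = 47·(1 - (46/47)^5) = 4.79171.

4.7917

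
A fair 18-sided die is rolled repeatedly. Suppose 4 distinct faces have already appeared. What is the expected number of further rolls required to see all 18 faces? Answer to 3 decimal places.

With k distinct faces already seen, the next new one takes an expected 18/(18-k) rolls.
Sum over k = 4,...,17: E = 18/14 + 18/13 + 18/12 + ... + 18/2 + 18/1 = 58.5281.

58.528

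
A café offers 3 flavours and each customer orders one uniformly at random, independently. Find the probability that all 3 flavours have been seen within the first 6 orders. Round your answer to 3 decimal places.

Let A_i be the event that flavour i is missing after 6 orders. By inclusion–exclusion on the A_i,
P(all seen) = Σ_{j=0}^{3} (-1)^j C(3,j)((3-j)/3)^6
= 1.0000 - 0.2634 + 0.0041 - 0.0000
= 0.7407.

0.741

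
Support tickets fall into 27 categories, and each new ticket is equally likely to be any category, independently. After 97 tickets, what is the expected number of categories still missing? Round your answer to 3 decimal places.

For each category, P(unseen after 97) = (26/27)^97 = 0.0257.
By linearity of expectation, E[unseen] = 27·(26/27)^97 = 0.6942.

0.694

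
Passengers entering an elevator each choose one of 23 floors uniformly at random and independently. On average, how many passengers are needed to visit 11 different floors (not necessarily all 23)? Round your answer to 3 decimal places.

14.515

With k distinct floors already seen, the next new one arrives after an expected 23/(23-k) passengers.
Sum over k = 0,...,10: E = 23/23 + 23/22 + 23/21 + ... + 23/14 + 23/13 = 14.5149.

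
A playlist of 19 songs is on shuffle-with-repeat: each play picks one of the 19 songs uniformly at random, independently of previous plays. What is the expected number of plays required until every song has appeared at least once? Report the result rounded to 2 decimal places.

After k distinct songs have appeared, the next play gives a new one with probability (19-k)/19, so the expected wait for the (k+1)-th is 19/(19-k).
E[T] = 19/19 + 19/18 + 19/17 + ... + 19/2 + 19/1 = 19·H_{19}.
H_{19} = 3.548, so E[T] = 67.407.

67.41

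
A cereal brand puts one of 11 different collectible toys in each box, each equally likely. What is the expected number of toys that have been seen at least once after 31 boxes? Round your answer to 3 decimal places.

For each toy, P(seen in 31 boxes) = 1 - (10/11)^31 = 0.9479.
By linearity of expectation, E[distinct seen] = 11·(1 - (10/11)^31) = 10.4269.

10.427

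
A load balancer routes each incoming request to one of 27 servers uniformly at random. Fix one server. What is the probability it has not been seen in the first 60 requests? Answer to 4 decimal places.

0.1039

Each request misses the fixed server with probability (27-1)/27 = 26/27, independently.
P(still missing after 60) = (26/27)^60 = 0.10389.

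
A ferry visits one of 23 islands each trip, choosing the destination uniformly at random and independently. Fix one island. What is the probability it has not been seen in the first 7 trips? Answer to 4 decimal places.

Each trip misses the fixed island with probability (23-1)/23 = 22/23, independently.
P(still missing after 7) = (22/23)^7 = 0.73259.

0.7326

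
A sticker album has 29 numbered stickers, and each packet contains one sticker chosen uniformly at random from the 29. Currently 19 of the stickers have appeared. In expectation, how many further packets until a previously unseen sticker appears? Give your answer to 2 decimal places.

2.90

Each packet yields a new sticker with probability (29-19)/29 = 10/29, so the wait is geometric with mean 29/10.
E = 29/10 = 2.900.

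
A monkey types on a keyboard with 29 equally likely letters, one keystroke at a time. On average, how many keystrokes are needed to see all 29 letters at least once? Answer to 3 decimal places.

After k distinct letters have appeared, the next keystroke gives a new one with probability (29-k)/29, so the expected wait for the (k+1)-th is 29/(29-k).
E[T] = 29/29 + 29/28 + 29/27 + ... + 29/2 + 29/1 = 29·H_{29}.
H_{29} = 3.9617, so E[T] = 114.8880.

114.888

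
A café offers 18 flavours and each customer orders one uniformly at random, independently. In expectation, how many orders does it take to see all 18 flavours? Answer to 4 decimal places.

Split into phases: going from k distinct to k+1 distinct takes on average 18/(18-k) orders.
E[T] = 18/18 + 18/17 + 18/16 + ... + 18/2 + 18/1 = 18·H_{18}.
H_{18} = 3.49511, so E[T] = 62.91195.

62.9119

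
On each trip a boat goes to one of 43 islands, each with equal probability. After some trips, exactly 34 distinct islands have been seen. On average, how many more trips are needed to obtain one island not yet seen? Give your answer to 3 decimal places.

The number of trips until the next new island is geometric with success probability 9/43, so its mean is 43/9.
E = 43/9 = 4.7778.

4.778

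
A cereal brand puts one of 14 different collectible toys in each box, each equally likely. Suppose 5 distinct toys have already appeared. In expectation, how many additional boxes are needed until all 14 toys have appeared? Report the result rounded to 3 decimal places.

39.606

With k distinct toys already seen, the next new one takes an expected 14/(14-k) boxes.
Sum over k = 5,...,13: E = 14/9 + 14/8 + 14/7 + ... + 14/2 + 14/1 = 39.6056.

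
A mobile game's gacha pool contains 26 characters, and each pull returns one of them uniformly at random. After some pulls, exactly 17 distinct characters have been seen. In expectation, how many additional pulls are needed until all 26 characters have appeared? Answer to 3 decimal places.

73.553

With k distinct characters already seen, the next new one takes an expected 26/(26-k) pulls.
Sum over k = 17,...,25: E = 26/9 + 26/8 + 26/7 + ... + 26/2 + 26/1 = 73.5532.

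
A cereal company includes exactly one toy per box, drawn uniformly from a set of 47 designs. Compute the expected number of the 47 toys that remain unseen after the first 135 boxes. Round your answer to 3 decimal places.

For each toy, P(unseen after 135) = (46/47)^135 = 0.0548.
By linearity of expectation, E[unseen] = 47·(46/47)^135 = 2.5775.

2.577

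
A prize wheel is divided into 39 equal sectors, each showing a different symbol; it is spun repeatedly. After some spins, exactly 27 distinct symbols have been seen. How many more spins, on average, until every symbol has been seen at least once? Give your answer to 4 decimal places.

121.0252

With k distinct symbols already seen, the next new one takes an expected 39/(39-k) spins.
Sum over k = 27,...,38: E = 39/12 + 39/11 + 39/10 + ... + 39/2 + 39/1 = 121.02522.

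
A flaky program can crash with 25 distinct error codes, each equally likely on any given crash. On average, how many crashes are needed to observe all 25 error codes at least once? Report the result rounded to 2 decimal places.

95.40

Split into phases: going from k distinct to k+1 distinct takes on average 25/(25-k) crashes.
E[T] = 25/25 + 25/24 + 25/23 + ... + 25/2 + 25/1 = 25·H_{25}.
H_{25} = 3.816, so E[T] = 95.399.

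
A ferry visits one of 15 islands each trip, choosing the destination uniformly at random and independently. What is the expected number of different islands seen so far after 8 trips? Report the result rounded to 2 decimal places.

For each island, P(seen in 8 trips) = 1 - (14/15)^8 = 0.424.
By linearity of expectation, E[distinct seen] = 15·(1 - (14/15)^8) = 6.363.

6.36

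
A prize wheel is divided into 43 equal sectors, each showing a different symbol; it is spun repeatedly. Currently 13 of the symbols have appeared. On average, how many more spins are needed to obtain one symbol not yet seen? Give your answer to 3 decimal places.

The number of spins until the next new symbol is geometric with success probability 30/43, so its mean is 43/30.
E = 43/30 = 1.4333.

1.433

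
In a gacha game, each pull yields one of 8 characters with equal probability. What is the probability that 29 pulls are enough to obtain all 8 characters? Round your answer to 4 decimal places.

0.8401

By inclusion–exclusion over which characters are missing,
P(all seen) = Σ_{j=0}^{8} (-1)^j C(8,j)((8-j)/8)^29
= 1.00000 - 0.16647 + 0.00667 - 0.00007 + 0.00000 - 0.00000 + 0.00000 - 0.00000 + 0.00000
= 0.84013.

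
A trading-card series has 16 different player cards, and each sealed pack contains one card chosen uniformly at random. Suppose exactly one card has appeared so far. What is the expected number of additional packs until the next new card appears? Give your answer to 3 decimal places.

1.067

The number of packs until the next new card is geometric with success probability 15/16, so its mean is 16/15.
E = 16/15 = 1.0667.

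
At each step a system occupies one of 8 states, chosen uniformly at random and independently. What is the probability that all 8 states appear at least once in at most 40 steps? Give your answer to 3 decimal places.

By inclusion–exclusion over which states are missing,
P(all seen) = Σ_{j=0}^{8} (-1)^j C(8,j)((8-j)/8)^40
= 1.0000 - 0.0383 + 0.0003 - 0.0000 + 0.0000 - 0.0000 + 0.0000 - 0.0000 + 0.0000
= 0.9620.

0.962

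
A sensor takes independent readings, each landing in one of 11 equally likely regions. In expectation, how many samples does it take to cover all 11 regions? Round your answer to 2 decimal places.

After k distinct regions have appeared, the next sample gives a new one with probability (11-k)/11, so the expected wait for the (k+1)-th is 11/(11-k).
E[T] = 11/11 + 11/10 + 11/9 + ... + 11/2 + 11/1 = 11·H_{11}.
H_{11} = 3.020, so E[T] = 33.219.

33.22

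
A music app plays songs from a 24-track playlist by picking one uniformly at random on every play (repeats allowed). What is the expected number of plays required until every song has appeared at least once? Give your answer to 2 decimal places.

90.62

After k distinct songs have appeared, the next play gives a new one with probability (24-k)/24, so the expected wait for the (k+1)-th is 24/(24-k).
E[T] = 24/24 + 24/23 + 24/22 + ... + 24/2 + 24/1 = 24·H_{24}.
H_{24} = 3.776, so E[T] = 90.623.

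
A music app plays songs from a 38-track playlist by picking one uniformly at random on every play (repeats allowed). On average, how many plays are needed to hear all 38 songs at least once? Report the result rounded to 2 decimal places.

160.66

The wait to go from k to k+1 distinct songs is geometric with mean 38/(38-k).
E[T] = 38/38 + 38/37 + 38/36 + ... + 38/2 + 38/1 = 38·H_{38}.
H_{38} = 4.228, so E[T] = 160.660.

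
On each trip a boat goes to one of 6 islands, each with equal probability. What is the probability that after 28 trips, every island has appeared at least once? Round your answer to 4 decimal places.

0.9638

By inclusion–exclusion over which islands are missing,
P(all seen) = Σ_{j=0}^{6} (-1)^j C(6,j)((6-j)/6)^28
= 1.00000 - 0.03640 + 0.00018 - 0.00000 + 0.00000 - 0.00000 + 0.00000
= 0.96378.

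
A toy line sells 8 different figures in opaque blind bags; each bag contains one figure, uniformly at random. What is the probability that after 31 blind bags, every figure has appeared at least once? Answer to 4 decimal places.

0.8763

Let A_i be the event that figure i is missing after 31 blind bags. By inclusion–exclusion on the A_i,
P(all seen) = Σ_{j=0}^{8} (-1)^j C(8,j)((8-j)/8)^31
= 1.00000 - 0.12745 + 0.00375 - 0.00003 + 0.00000 - 0.00000 + 0.00000 - 0.00000 + 0.00000
= 0.87627.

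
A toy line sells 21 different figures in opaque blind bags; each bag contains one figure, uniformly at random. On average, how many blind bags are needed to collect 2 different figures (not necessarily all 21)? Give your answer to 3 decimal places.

2.050

With k distinct figures already seen, the next new one arrives after an expected 21/(21-k) blind bags.
Sum over k = 0,...,1: E = 21/21 + 21/20 = 2.0500.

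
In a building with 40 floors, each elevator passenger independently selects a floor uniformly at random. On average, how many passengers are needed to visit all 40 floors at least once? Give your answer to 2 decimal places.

171.14

After k distinct floors have appeared, the next passenger gives a new one with probability (40-k)/40, so the expected wait for the (k+1)-th is 40/(40-k).
E[T] = 40/40 + 40/39 + 40/38 + ... + 40/2 + 40/1 = 40·H_{40}.
H_{40} = 4.279, so E[T] = 171.142.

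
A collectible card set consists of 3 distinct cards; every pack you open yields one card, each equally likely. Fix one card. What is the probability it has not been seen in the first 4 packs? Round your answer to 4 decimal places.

0.1975

Each pack misses the fixed card with probability (3-1)/3 = 2/3, independently.
P(still missing after 4) = (2/3)^4 = 0.19753.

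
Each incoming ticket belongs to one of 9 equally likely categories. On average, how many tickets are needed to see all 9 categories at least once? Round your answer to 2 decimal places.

The wait to go from k to k+1 distinct categories is geometric with mean 9/(9-k).
E[T] = 9/9 + 9/8 + 9/7 + ... + 9/2 + 9/1 = 9·H_{9}.
H_{9} = 2.829, so E[T] = 25.461.

25.46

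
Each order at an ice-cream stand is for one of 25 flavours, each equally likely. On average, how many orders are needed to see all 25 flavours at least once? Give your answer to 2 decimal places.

95.40

Split into phases: going from k distinct to k+1 distinct takes on average 25/(25-k) orders.
E[T] = 25/25 + 25/24 + 25/23 + ... + 25/2 + 25/1 = 25·H_{25}.
H_{25} = 3.816, so E[T] = 95.399.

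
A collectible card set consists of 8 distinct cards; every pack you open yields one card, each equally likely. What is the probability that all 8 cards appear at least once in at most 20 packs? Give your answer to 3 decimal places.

0.531

Let A_i be the event that card i is missing after 20 packs. By inclusion–exclusion on the A_i,
P(all seen) = Σ_{j=0}^{8} (-1)^j C(8,j)((8-j)/8)^20
= 1.0000 - 0.5537 + 0.0888 - 0.0046 + 0.0001 - 0.0000 + 0.0000 - 0.0000 + 0.0000
= 0.5306.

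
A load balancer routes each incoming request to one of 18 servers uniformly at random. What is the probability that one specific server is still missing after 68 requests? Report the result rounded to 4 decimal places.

Each request misses the fixed server with probability (18-1)/18 = 17/18, independently.
P(still missing after 68) = (17/18)^68 = 0.02051.

0.0205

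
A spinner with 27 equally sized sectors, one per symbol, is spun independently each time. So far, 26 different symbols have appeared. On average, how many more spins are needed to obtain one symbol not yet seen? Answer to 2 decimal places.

27.00

Each spin yields a new symbol with probability (27-26)/27 = 1/27, so the wait is geometric with mean 27/1.
E = 27/1 = 27.000.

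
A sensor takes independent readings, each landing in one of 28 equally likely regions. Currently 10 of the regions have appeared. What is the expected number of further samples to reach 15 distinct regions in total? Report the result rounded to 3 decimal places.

8.819

From k distinct to k+1 distinct takes on average 28/(28-k) samples.
Sum over k = 10,...,14: E = 28/18 + 28/17 + 28/16 + 28/15 + 28/14 = 8.8193.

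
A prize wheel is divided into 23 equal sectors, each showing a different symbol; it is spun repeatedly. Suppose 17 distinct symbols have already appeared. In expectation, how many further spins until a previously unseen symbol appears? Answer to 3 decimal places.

3.833

Each spin yields a new symbol with probability (23-17)/23 = 6/23, so the wait is geometric with mean 23/6.
E = 23/6 = 3.8333.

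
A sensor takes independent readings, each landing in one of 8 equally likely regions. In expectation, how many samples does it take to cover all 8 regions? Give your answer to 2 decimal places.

21.74

Split into phases: going from k distinct to k+1 distinct takes on average 8/(8-k) samples.
E[T] = 8/8 + 8/7 + 8/6 + ... + 8/2 + 8/1 = 8·H_{8}.
H_{8} = 2.718, so E[T] = 21.743.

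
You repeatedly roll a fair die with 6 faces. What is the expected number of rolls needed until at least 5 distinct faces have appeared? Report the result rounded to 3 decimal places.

With k distinct faces already seen, the next new one arrives after an expected 6/(6-k) rolls.
Sum over k = 0,...,4: E = 6/6 + 6/5 + 6/4 + 6/3 + 6/2 = 8.7000.

8.700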